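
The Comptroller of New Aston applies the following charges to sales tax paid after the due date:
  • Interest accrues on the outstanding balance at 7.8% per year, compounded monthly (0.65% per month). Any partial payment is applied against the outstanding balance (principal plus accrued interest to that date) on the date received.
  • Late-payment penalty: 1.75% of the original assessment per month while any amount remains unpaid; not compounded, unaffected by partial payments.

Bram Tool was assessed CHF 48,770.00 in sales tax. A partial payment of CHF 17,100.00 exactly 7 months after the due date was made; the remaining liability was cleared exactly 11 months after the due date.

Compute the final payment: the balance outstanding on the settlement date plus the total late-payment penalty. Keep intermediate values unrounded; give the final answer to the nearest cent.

Balance at month 7: CHF 48,770.0000 × (1 + 0.0065)^7 = CHF 51,032.7780…
After CHF 17,100.00 payment: CHF 51,032.7780… − CHF 17,100.00 = CHF 33,932.7780…
Balance at month 11: CHF 33,932.7780… × (1 + 0.0065)^4 = CHF 34,823.6695…
Penalty: 11 × 1.75% × CHF 48,770.00 = CHF 9,388.23…
Final settlement = outstanding balance + penalty = CHF 34,823.6695… + CHF 9,388.23… = CHF 44,211.89

CHF 44,211.89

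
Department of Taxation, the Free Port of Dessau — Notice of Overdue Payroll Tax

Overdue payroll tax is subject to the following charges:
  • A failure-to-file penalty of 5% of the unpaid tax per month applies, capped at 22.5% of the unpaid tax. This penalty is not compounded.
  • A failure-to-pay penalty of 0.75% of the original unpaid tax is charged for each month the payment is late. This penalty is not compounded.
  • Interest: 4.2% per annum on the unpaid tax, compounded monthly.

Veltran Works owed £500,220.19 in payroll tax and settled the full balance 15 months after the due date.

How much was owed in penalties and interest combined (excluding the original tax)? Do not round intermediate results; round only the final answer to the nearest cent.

Failure-to-file: 15 × 5% × £500,220.19 = £375,165.14…, capped at 22.5% × £500,220.19 = £112,549.54…
Failure-to-pay penalty = 0.75% × £500,220.19 × 15 mo = £56,274.77…
Interest (4.2%/yr ÷ 12 = 0.35%/month): £500,220.19 × ((1 + 0.0035)^15 − 1) = £26,914.8298…
Penalties + interest = £168,824.3141… + £26,914.8298… = £195,739.14

£195,739.14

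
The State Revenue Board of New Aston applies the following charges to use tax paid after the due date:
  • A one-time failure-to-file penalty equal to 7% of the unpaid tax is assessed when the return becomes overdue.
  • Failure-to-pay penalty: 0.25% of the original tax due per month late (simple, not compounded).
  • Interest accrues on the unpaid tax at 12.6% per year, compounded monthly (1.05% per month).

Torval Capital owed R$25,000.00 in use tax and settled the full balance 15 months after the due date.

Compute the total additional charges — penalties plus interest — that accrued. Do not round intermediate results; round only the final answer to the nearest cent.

Failure-to-file penalty: 7% × R$25,000.00 = R$1,750.00
Failure-to-pay penalty: 15 × 0.25% × R$25,000.00 = R$937.50
Interest: R$25,000.00 × ((1 + 0.0105)^15 − 1) = R$25,000.00 × 0.1696200… = R$4,240.4988…
Penalties + interest = R$2,687.5000 + R$4,240.4988… = R$6,928.00

R$6,928.00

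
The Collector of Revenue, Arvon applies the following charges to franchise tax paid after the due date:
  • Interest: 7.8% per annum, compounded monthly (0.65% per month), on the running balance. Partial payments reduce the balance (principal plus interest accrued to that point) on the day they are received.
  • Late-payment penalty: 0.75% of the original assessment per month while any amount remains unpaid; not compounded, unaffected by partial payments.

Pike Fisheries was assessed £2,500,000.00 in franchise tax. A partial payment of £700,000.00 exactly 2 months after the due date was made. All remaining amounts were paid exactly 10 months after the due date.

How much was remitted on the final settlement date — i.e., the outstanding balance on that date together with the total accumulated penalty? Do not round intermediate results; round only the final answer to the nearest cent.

£2,117,597.50

Balance at month 2: £2,500,000.0000 × (1 + 0.0065)^2 = £2,532,605.6250
After £700,000.00 payment: £2,532,605.6250 − £700,000.00 = £1,832,605.6250
Balance at month 10: £1,832,605.6250 × (1 + 0.0065)^8 = £1,930,097.5038…
Penalty: 10 × 0.75% × £2,500,000.00 = £187,500.00
Final settlement = outstanding balance + penalty = £1,930,097.5038… + £187,500.00 = £2,117,597.50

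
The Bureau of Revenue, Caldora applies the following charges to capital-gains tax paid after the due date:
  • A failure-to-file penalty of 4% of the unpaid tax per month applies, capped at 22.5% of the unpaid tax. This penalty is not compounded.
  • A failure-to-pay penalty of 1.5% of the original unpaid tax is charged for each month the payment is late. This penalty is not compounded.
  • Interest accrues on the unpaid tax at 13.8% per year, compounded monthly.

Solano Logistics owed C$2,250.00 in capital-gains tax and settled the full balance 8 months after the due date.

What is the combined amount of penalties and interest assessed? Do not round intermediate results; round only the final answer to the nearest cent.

C$991.78

Failure-to-file: 8 × 4% × C$2,250.00 = C$720.00, capped at 22.5% × C$2,250.00 = C$506.25
Failure-to-pay penalty: 8 × 1.5% × C$2,250.00 = C$270.00
Interest (13.8%/yr ÷ 12 = 1.15%/month): C$2,250.00 × ((1 + 0.0115)^8 − 1) = C$215.5262…
Penalties + interest = C$776.2500 + C$215.5262… = C$991.78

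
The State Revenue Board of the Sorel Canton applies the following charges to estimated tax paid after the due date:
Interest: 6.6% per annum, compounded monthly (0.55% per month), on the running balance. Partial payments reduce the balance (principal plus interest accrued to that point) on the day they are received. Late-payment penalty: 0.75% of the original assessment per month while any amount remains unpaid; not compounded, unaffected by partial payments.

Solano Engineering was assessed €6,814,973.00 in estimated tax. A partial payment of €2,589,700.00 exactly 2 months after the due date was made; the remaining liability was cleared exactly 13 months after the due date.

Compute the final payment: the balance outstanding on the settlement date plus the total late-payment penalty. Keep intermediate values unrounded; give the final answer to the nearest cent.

€5,232,354.80

Balance at month 2: €6,814,973.0000 × (1 + 0.0055)^2 = €6,890,143.8559…
After €2,589,700.00 payment: €6,890,143.8559… − €2,589,700.00 = €4,300,443.8559…
Balance at month 13: €4,300,443.8559… × (1 + 0.0055)^11 = €4,567,894.9366…
Penalty: 13 × 0.75% × €6,814,973.00 = €664,459.87…
Final settlement = outstanding balance + penalty = €4,567,894.9366… + €664,459.87… = €5,232,354.80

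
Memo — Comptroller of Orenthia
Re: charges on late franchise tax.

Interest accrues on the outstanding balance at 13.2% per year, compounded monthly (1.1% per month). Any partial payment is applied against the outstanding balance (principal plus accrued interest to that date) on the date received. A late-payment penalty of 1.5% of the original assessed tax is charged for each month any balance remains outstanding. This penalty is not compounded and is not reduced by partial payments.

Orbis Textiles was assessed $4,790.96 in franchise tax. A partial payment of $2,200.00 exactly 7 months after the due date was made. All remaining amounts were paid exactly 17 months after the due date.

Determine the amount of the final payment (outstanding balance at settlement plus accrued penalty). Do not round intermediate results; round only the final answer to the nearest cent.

Balance at month 7: $4,790.9600 × (1 + 0.011)^7 = $5,172.2634…
After $2,200.00 payment: $5,172.2634… − $2,200.00 = $2,972.2634…
Balance at month 17: $2,972.2634… × (1 + 0.011)^10 = $3,315.8803…
Penalty: 17 × 1.5% × $4,790.96 = $1,221.69…
Final settlement = outstanding balance + penalty = $3,315.8803… + $1,221.69… = $4,537.58

$4,537.58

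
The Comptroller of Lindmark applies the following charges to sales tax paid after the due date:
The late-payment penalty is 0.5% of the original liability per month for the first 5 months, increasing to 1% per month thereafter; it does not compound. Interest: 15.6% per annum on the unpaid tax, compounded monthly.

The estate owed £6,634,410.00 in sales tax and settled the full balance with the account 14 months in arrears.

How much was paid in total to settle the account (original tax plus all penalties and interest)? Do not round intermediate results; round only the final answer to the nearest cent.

Penalty, months 1–5: 5 × 0.5% × £6,634,410.00 = £165,860.25
Penalty, months 6–14: 9 × 1% × £6,634,410.00 = £597,096.90
Interest (15.6%/yr ÷ 12 = 1.3%/month): £6,634,410.00 × ((1 + 0.013)^14 − 1) = £1,314,993.5062…
Total = £6,634,410.00 + £762,957.1500 + £1,314,993.5062… = £8,712,360.66

£8,712,360.66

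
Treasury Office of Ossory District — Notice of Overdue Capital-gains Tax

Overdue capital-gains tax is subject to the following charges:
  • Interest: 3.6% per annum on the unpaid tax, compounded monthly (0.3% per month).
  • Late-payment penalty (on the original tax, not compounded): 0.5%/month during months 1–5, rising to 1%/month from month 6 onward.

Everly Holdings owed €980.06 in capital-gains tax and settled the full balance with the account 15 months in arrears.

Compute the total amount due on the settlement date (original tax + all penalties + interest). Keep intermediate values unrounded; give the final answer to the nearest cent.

€1,147.61

Penalty, months 1–5: 5 × 0.5% × €980.06 = €24.50…
Penalty, months 6–15: 10 × 1% × €980.06 = €98.01…
Interest: €980.06 × ((1 + 0.003)^15 − 1) = €980.06 × 0.0459574… = €45.0410…
Total = €980.06 + €122.5075 + €45.0410… = €1,147.61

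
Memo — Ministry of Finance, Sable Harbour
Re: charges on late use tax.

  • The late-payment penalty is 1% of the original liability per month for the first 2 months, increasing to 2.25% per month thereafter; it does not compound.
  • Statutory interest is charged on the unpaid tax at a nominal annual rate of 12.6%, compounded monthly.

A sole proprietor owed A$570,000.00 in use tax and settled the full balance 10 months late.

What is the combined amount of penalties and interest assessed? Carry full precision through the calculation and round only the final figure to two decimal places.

A$176,758.57

Penalty, months 1–2: 2 × 1% × A$570,000.00 = A$11,400.00
Penalty, months 3–10: 8 × 2.25% × A$570,000.00 = A$102,600.00
Interest (12.6%/yr ÷ 12 = 1.05%/month): A$570,000.00 × ((1 + 0.0105)^10 − 1) = A$62,758.5675…
Penalties + interest = A$114,000.0000 + A$62,758.5675… = A$176,758.57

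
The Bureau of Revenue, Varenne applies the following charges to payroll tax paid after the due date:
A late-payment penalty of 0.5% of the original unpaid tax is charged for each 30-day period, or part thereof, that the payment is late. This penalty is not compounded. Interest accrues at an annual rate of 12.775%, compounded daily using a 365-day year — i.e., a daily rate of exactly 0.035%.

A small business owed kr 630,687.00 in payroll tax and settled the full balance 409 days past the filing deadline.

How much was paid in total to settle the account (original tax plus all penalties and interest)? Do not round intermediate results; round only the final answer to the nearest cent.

kr 771,881.41

Penalty periods: ⌈409/30⌉ = 14; penalty = 14 × 0.5% × kr 630,687.00 = kr 44,148.09
Interest: kr 630,687.00 × ((1 + 0.00035)^409 − 1) = kr 630,687.00 × 0.15387397… = kr 97,046.3154…
Total = kr 630,687.00 + kr 44,148.0900 + kr 97,046.3154… = kr 771,881.41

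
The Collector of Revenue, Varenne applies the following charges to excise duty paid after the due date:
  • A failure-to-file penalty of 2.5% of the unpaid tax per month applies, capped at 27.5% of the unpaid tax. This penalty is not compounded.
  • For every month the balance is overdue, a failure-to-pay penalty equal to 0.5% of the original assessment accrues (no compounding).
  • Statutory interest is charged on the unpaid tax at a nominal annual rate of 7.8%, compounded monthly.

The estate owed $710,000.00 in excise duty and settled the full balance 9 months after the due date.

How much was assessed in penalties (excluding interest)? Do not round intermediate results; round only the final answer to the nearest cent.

$191,700.00

Failure-to-file: 9 × 2.5% × $710,000.00 = $159,750.00 (under the 27.5% cap)
Failure-to-pay penalty = 0.5% × $710,000.00 × 9 mo = $31,950.00
Total penalty = $159,750.00 + $31,950.00 = $191,700.00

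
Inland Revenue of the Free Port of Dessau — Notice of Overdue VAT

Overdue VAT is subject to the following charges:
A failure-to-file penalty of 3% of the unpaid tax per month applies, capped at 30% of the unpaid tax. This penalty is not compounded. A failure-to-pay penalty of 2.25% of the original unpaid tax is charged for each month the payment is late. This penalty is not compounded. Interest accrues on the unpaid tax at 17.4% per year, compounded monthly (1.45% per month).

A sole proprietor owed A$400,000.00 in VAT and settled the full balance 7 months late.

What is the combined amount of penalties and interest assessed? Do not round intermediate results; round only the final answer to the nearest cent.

A$189,409.41

Failure-to-file: 7 × 3% × A$400,000.00 = A$84,000.00 (under the 30% cap)
Failure-to-pay penalty = 2.25% × A$400,000.00 × 7 mo = A$63,000.00
Interest: A$400,000.00 × ((1 + 0.0145)^7 − 1) = A$400,000.00 × 0.1060235… = A$42,409.4050…
Penalties + interest = A$147,000.0000 + A$42,409.4050… = A$189,409.41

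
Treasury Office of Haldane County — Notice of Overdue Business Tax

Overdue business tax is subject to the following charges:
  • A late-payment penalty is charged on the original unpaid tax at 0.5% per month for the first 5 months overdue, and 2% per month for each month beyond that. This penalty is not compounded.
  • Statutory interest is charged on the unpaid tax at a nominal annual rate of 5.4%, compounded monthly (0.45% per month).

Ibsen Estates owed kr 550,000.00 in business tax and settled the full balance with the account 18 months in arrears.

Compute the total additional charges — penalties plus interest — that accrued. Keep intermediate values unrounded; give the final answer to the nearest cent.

Penalty, months 1–5: 5 × 0.5% × kr 550,000.00 = kr 13,750.00
Penalty, months 6–18: 13 × 2% × kr 550,000.00 = kr 143,000.00
Interest: kr 550,000.00 × ((1 + 0.0045)^18 − 1) = kr 550,000.00 × 0.0841739… = kr 46,295.6333…
Penalties + interest = kr 156,750.0000 + kr 46,295.6333… = kr 203,045.63

kr 203,045.63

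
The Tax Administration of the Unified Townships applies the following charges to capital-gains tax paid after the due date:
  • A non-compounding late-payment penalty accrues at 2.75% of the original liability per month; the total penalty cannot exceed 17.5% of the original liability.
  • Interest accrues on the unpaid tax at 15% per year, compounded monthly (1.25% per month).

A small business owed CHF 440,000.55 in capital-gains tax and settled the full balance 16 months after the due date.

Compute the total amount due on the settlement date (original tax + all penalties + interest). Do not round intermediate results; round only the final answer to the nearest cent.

CHF 613,752.17

Penalty (uncapped): 16 × 2.75% × CHF 440,000.55 = CHF 193,600.24…; cap = 17.5% × CHF 440,000.55 = CHF 77,000.10… → penalty = CHF 77,000.10…
Interest: CHF 440,000.55 × ((1 + 0.0125)^16 − 1) = CHF 440,000.55 × 0.2198895… = CHF 96,751.5219…
Total = CHF 440,000.55 + CHF 77,000.0963… + CHF 96,751.5219… = CHF 613,752.17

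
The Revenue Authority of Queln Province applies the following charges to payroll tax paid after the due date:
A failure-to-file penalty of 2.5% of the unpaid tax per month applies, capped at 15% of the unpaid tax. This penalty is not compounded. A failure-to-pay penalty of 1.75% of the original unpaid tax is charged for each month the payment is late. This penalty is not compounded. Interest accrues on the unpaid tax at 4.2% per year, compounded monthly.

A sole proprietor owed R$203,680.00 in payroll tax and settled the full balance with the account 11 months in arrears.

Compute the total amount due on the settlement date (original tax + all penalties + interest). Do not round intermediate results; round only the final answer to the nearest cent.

Failure-to-file: 11 × 2.5% × R$203,680.00 = R$56,012.00, capped at 15% × R$203,680.00 = R$30,552.00
Failure-to-pay penalty: 11 × 1.75% × R$203,680.00 = R$39,208.40
Interest (4.2%/yr ÷ 12 = 0.35%/month): R$203,680.00 × ((1 + 0.0035)^11 − 1) = R$7,980.3604…
Total = R$203,680.00 + R$69,760.4000 + R$7,980.3604… = R$281,420.76

R$281,420.76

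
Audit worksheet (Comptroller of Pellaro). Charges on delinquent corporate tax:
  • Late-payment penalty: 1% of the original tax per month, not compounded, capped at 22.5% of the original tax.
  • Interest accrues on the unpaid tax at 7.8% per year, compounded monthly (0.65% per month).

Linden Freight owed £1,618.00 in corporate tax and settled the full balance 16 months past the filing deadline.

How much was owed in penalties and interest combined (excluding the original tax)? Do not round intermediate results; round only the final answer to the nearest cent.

Penalty: 16 × 1% × £1,618.00 = £258.88 (below the 22.5% cap of £364.05)
Interest: £1,618.00 × ((1 + 0.0065)^16 − 1) = £1,618.00 × 0.1092271… = £176.7294…
Penalties + interest = £258.8800 + £176.7294… = £435.61

£435.61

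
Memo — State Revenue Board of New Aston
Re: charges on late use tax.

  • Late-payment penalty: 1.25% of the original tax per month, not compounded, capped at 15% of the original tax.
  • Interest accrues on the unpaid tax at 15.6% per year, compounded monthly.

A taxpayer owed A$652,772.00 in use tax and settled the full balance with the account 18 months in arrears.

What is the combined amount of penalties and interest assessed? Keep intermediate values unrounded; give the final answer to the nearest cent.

Penalty (uncapped): 18 × 1.25% × A$652,772.00 = A$146,873.70; cap = 15% × A$652,772.00 = A$97,915.80 → penalty = A$97,915.80
Interest (15.6%/yr ÷ 12 = 1.3%/month): A$652,772.00 × ((1 + 0.013)^18 − 1) = A$170,856.8184…
Penalties + interest = A$97,915.8000 + A$170,856.8184… = A$268,772.62

A$268,772.62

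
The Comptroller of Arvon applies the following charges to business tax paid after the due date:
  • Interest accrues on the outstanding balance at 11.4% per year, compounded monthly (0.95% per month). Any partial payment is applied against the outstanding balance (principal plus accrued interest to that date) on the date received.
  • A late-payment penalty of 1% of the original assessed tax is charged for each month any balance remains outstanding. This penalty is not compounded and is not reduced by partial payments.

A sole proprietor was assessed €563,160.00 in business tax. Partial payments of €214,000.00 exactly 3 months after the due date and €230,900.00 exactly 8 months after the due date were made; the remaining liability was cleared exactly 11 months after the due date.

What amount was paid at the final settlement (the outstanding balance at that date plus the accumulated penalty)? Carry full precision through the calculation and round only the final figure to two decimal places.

Balance at month 3: €563,160.0000 × (1 + 0.0095)^3 = €579,363.0184…
After €214,000.00 payment: €579,363.0184… − €214,000.00 = €365,363.0184…
Balance at month 8: €365,363.0184… × (1 + 0.0095)^5 = €383,050.6493…
After €230,900.00 payment: €383,050.6493… − €230,900.00 = €152,150.6493…
Balance at month 11: €152,150.6493… × (1 + 0.0095)^3 = €156,528.2681…
Penalty: 11 × 1% × €563,160.00 = €61,947.60
Final settlement = outstanding balance + penalty = €156,528.2681… + €61,947.60 = €218,475.87

€218,475.87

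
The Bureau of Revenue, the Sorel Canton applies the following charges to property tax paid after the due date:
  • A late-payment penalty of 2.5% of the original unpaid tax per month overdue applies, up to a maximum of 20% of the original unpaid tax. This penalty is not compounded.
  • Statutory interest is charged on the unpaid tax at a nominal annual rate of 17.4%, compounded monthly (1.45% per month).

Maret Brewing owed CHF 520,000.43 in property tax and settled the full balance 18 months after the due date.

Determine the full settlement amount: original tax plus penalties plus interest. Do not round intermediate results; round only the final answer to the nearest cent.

Penalty (uncapped): 18 × 2.5% × CHF 520,000.43 = CHF 234,000.19…; cap = 20% × CHF 520,000.43 = CHF 104,000.09… → penalty = CHF 104,000.09…
Interest: CHF 520,000.43 × ((1 + 0.0145)^18 − 1) = CHF 520,000.43 × 0.2957969… = CHF 153,814.4966…
Total = CHF 520,000.43 + CHF 104,000.0860 + CHF 153,814.4966… = CHF 777,815.01

CHF 777,815.01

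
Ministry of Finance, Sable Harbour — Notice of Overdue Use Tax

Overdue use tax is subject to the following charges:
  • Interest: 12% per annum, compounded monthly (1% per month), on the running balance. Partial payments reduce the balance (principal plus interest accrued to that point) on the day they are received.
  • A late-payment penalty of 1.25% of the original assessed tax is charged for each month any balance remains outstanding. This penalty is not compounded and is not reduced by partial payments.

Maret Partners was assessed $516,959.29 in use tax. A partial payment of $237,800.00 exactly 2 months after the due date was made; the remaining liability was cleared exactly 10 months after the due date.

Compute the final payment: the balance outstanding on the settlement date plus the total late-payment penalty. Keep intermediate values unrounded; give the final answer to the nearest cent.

$378,161.26

Balance at month 2: $516,959.2900 × (1 + 0.01)^2 = $527,350.1717…
After $237,800.00 payment: $527,350.1717… − $237,800.00 = $289,550.1717…
Balance at month 10: $289,550.1717… × (1 + 0.01)^8 = $313,541.3451…
Penalty: 10 × 1.25% × $516,959.29 = $64,619.91…
Final settlement = outstanding balance + penalty = $313,541.3451… + $64,619.91… = $378,161.26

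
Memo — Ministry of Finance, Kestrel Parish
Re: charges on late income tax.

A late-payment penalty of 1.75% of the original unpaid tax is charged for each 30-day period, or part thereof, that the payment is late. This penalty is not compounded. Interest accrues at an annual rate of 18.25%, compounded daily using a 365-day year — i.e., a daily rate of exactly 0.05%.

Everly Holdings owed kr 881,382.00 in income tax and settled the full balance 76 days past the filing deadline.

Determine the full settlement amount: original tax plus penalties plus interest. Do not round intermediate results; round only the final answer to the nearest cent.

Penalty periods: ⌈76/30⌉ = 3; penalty = 3 × 1.75% × kr 881,382.00 = kr 46,272.56…
Interest: kr 881,382.00 × ((1 + 0.0005)^76 − 1) = kr 881,382.00 × 0.03872137… = kr 34,128.3170…
Total = kr 881,382.00 + kr 46,272.5550 + kr 34,128.3170… = kr 961,782.87

kr 961,782.87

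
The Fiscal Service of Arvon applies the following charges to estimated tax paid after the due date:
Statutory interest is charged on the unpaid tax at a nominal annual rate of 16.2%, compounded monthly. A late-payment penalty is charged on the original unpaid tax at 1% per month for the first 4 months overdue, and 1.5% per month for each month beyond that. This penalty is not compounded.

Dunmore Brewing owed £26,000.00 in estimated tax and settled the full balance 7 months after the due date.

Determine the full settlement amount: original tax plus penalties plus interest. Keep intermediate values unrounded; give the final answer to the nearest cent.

Penalty, months 1–4: 4 × 1% × £26,000.00 = £1,040.00
Penalty, months 5–7: 3 × 1.5% × £26,000.00 = £1,170.00
Interest (16.2%/yr ÷ 12 = 1.35%/month): £26,000.00 × ((1 + 0.0135)^7 − 1) = £2,558.7779…
Total = £26,000.00 + £2,210.0000 + £2,558.7779… = £30,768.78

£30,768.78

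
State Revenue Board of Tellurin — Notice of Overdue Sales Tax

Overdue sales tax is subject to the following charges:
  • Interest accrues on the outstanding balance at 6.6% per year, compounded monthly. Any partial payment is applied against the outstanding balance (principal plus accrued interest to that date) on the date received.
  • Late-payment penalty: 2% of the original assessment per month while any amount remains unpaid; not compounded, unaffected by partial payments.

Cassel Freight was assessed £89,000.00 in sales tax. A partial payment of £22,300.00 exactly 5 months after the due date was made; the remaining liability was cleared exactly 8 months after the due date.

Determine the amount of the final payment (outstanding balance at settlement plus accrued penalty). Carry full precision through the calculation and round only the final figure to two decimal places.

£84,562.24

Monthly rate = 6.6% ÷ 12 = 0.55%
Balance at month 5: £89,000.0000 × (1 + 0.0055)^5 = £91,474.5710…
After £22,300.00 payment: £91,474.5710… − £22,300.00 = £69,174.5710…
Balance at month 8: £69,174.5710… × (1 + 0.0055)^3 = £70,322.2405…
Penalty: 8 × 2% × £89,000.00 = £14,240.00
Final settlement = outstanding balance + penalty = £70,322.2405… + £14,240.00 = £84,562.24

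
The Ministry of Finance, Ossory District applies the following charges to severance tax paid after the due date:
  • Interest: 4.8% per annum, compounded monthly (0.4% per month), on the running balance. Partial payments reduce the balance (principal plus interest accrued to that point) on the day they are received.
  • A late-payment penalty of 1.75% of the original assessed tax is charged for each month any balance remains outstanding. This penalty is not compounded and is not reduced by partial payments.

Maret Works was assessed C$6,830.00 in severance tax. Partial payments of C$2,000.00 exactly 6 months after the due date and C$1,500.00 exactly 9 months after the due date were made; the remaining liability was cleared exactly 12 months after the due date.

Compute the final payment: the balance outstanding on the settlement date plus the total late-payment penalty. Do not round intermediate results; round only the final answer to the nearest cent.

C$5,032.89

Balance at month 6: C$6,830.0000 × (1 + 0.004)^6 = C$6,995.5680…
After C$2,000.00 payment: C$6,995.5680… − C$2,000.00 = C$4,995.5680…
Balance at month 9: C$4,995.5680… × (1 + 0.004)^3 = C$5,055.7549…
After C$1,500.00 payment: C$5,055.7549… − C$1,500.00 = C$3,555.7549…
Balance at month 12: C$3,555.7549… × (1 + 0.004)^3 = C$3,598.5949…
Penalty: 12 × 1.75% × C$6,830.00 = C$1,434.30
Final settlement = outstanding balance + penalty = C$3,598.5949… + C$1,434.30 = C$5,032.89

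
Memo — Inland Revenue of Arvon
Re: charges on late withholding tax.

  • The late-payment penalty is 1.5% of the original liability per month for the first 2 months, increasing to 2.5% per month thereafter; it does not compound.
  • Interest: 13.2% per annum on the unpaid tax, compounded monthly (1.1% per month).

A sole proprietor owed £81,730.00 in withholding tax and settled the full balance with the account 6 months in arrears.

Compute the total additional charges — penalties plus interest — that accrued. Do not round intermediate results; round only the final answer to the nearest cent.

£16,169.61

Penalty, months 1–2: 2 × 1.5% × £81,730.00 = £2,451.90
Penalty, months 3–6: 4 × 2.5% × £81,730.00 = £8,173.00
Interest: £81,730.00 × ((1 + 0.011)^6 − 1) = £81,730.00 × 0.0678418… = £5,544.7136…
Penalties + interest = £10,624.9000 + £5,544.7136… = £16,169.61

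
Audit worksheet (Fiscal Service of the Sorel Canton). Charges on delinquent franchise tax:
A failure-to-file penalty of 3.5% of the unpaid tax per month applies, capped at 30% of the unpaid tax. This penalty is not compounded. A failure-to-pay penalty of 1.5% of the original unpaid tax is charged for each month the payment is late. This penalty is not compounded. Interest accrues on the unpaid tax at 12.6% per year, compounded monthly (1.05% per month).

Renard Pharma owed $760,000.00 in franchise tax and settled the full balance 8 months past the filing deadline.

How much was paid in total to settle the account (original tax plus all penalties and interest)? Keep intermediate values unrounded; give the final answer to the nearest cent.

$1,130,236.04

Failure-to-file: 8 × 3.5% × $760,000.00 = $212,800.00 (under the 30% cap)
Failure-to-pay penalty: 8 × 1.5% × $760,000.00 = $91,200.00
Interest: $760,000.00 × ((1 + 0.0105)^8 − 1) = $760,000.00 × 0.0871527… = $66,236.0406…
Total = $760,000.00 + $304,000.0000 + $66,236.0406… = $1,130,236.04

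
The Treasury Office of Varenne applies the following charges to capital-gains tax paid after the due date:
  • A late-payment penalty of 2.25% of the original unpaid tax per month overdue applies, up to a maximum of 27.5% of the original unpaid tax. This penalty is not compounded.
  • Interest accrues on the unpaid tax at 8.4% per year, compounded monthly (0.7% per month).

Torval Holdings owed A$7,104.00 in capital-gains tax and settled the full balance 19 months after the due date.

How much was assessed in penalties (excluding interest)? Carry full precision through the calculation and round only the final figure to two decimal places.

Penalty (uncapped): 19 × 2.25% × A$7,104.00 = A$3,036.96; cap = 27.5% × A$7,104.00 = A$1,953.60 → penalty = A$1,953.60

A$1,953.60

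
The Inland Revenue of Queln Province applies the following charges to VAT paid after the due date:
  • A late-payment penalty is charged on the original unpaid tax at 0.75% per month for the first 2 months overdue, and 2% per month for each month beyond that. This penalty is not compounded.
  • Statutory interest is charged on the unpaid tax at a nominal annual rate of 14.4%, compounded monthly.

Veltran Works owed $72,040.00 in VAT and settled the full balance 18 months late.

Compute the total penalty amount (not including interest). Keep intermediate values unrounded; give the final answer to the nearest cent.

$24,133.40

Penalty, months 1–2: 2 × 0.75% × $72,040.00 = $1,080.60
Penalty, months 3–18: 16 × 2% × $72,040.00 = $23,052.80
Total penalty = $1,080.60 + $23,052.80 = $24,133.40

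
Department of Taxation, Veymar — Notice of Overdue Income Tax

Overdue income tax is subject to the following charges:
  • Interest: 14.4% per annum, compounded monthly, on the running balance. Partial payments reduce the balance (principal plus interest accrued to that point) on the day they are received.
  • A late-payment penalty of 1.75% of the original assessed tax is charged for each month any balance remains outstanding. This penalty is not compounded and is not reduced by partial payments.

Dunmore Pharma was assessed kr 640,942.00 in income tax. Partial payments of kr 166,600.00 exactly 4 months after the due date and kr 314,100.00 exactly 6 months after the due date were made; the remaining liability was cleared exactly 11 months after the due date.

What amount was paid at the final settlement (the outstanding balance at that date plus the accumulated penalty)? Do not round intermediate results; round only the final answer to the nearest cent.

kr 339,678.99

Monthly rate = 14.4% ÷ 12 = 1.2%
Balance at month 4: kr 640,942.0000 × (1 + 0.012)^4 = kr 672,265.4334…
After kr 166,600.00 payment: kr 672,265.4334… − kr 166,600.00 = kr 505,665.4334…
Balance at month 6: kr 505,665.4334… × (1 + 0.012)^2 = kr 517,874.2196…
After kr 314,100.00 payment: kr 517,874.2196… − kr 314,100.00 = kr 203,774.2196…
Balance at month 11: kr 203,774.2196… × (1 + 0.012)^5 = kr 216,297.6500…
Penalty: 11 × 1.75% × kr 640,942.00 = kr 123,381.34…
Final settlement = outstanding balance + penalty = kr 216,297.6500… + kr 123,381.34… = kr 339,678.99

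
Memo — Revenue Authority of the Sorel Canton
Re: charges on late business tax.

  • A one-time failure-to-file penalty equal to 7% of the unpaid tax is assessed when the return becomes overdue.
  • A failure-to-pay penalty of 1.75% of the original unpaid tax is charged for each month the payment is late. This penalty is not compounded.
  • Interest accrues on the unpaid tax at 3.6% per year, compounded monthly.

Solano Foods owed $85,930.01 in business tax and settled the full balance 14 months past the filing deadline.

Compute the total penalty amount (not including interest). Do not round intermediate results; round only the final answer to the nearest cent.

Failure-to-file penalty: 7% × $85,930.01 = $6,015.10…
Failure-to-pay penalty: 14 × 1.75% × $85,930.01 = $21,052.85…
Total penalty = $6,015.10… + $21,052.85… = $27,067.95

$27,067.95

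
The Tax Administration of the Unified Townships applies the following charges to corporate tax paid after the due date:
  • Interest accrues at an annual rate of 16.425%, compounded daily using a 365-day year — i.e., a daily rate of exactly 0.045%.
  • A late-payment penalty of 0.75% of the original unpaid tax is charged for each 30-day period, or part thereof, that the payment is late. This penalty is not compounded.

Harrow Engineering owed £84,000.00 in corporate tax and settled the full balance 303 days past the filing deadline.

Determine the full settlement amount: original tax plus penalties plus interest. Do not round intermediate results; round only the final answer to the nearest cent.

Penalty periods: ⌈303/30⌉ = 11; penalty = 11 × 0.75% × £84,000.00 = £6,930.00
Interest: £84,000.00 × ((1 + 0.00045)^303 − 1) = £84,000.00 × 0.14604780… = £12,268.0155…
Total = £84,000.00 + £6,930.0000 + £12,268.0155… = £103,198.02

£103,198.02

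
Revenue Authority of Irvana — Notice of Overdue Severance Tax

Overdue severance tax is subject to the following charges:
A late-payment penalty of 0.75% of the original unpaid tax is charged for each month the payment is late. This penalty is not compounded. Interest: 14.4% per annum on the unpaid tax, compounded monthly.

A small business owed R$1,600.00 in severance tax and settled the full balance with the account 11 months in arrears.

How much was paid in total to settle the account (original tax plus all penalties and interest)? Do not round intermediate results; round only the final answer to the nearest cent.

R$1,956.34

Late-payment penalty: 11 × 0.75% × R$1,600.00 = R$132.00
Interest (14.4%/yr ÷ 12 = 1.2%/month): R$1,600.00 × ((1 + 0.012)^11 − 1) = R$224.3393…
Total = R$1,600.00 + R$132.0000 + R$224.3393… = R$1,956.34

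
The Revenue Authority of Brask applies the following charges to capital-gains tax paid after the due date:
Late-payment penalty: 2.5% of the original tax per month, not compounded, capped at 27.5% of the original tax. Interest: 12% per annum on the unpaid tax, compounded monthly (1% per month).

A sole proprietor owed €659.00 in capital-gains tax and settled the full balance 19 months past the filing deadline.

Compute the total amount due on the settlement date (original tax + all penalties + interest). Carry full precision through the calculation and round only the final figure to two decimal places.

Penalty (uncapped): 19 × 2.5% × €659.00 = €313.03…; cap = 27.5% × €659.00 = €181.23… → penalty = €181.23…
Interest: €659.00 × ((1 + 0.01)^19 − 1) = €659.00 × 0.2081090… = €137.1438…
Total = €659.00 + €181.2250 + €137.1438… = €977.37

€977.37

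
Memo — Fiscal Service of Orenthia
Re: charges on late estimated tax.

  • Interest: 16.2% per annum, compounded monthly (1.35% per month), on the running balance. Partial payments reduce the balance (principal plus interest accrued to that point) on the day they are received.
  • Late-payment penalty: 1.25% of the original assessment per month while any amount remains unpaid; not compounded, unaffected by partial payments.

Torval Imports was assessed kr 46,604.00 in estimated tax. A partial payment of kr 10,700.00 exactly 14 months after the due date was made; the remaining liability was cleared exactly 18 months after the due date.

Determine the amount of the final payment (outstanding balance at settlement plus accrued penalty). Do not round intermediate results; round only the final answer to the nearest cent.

kr 58,523.07

Balance at month 14: kr 46,604.0000 × (1 + 0.0135)^14 = kr 56,228.4013…
After kr 10,700.00 payment: kr 56,228.4013… − kr 10,700.00 = kr 45,528.4013…
Balance at month 18: kr 45,528.4013… × (1 + 0.0135)^4 = kr 48,037.1699…
Penalty: 18 × 1.25% × kr 46,604.00 = kr 10,485.90
Final settlement = outstanding balance + penalty = kr 48,037.1699… + kr 10,485.90 = kr 58,523.07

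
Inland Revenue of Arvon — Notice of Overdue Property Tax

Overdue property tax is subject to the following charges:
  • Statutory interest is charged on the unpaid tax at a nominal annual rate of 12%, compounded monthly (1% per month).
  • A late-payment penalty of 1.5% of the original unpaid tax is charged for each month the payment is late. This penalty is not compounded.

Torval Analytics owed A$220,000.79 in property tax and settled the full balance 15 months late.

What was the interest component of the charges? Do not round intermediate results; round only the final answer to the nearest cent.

A$35,413.30

Interest: A$220,000.79 × ((1 + 0.01)^15 − 1) = A$220,000.79 × 0.1609690… = A$35,413.2973…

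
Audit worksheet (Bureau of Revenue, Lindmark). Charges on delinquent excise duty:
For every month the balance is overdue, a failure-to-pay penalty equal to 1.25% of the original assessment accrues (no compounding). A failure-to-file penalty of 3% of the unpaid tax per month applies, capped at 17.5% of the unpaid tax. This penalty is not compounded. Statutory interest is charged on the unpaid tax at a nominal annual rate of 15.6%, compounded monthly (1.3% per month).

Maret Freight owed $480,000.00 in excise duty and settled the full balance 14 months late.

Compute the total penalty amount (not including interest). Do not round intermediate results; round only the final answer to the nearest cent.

Failure-to-file: 14 × 3% × $480,000.00 = $201,600.00, capped at 17.5% × $480,000.00 = $84,000.00
Failure-to-pay penalty = 1.25% × $480,000.00 × 14 mo = $84,000.00
Total penalty = $84,000.00 + $84,000.00 = $168,000.00

$168,000.00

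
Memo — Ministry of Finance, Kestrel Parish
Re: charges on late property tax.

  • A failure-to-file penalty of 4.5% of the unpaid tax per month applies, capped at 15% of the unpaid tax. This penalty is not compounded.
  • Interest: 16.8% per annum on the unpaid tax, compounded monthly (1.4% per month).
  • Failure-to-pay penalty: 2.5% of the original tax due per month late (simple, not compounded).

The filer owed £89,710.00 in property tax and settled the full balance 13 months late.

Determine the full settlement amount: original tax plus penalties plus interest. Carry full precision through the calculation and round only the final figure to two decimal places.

£150,093.89

Failure-to-file: 13 × 4.5% × £89,710.00 = £52,480.35, capped at 15% × £89,710.00 = £13,456.50
Failure-to-pay penalty = 2.5% × £89,710.00 × 13 mo = £29,155.75
Interest: £89,710.00 × ((1 + 0.014)^13 − 1) = £89,710.00 × 0.1981010… = £17,771.6368…
Total = £89,710.00 + £42,612.2500 + £17,771.6368… = £150,093.89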